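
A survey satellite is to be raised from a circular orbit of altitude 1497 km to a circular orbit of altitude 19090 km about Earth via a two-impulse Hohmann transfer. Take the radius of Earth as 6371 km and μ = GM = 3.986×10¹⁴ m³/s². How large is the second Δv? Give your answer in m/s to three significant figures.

r₁ = 6371 + 1497 = 7868.0 km = 7.8680×10⁶ m.
r₂ = 6371 + 19090 = 25461 km = 2.5461×10⁷ m.
Transfer ellipse a_t = (r₁ + r₂)/2 = 1.666×10⁷ m.
At r₁: circular v_c1 = √(μ/r₁) = 7118 m/s; transfer-perigee v_p = √[μ(2/r₁ − 1/a_t)] = 8798 m/s.
At r₂: circular v_c2 = √(μ/r₂) = 3957 m/s; transfer-apogee v_a = √[μ(2/r₂ − 1/a_t)] = 2719 m/s.
Δv₂ = v_c2 − v_a = 1238 m/s.

Δv ≈ 1240 m/s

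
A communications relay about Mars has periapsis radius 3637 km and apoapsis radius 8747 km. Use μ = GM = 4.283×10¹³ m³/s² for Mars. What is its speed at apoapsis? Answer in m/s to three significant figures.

Semi-major axis a = (r_p + r_a)/2 = 6192.0 km = 6.192×10⁶ m.
Vis-viva: v² = μ(2/r − 1/a) = 4.283×10¹³ × (2.286×10⁻⁷ − 1.615×10⁻⁷) = 2.876×10⁶ m²/s².
v = 1696 m/s.

v ≈ 1700 m/s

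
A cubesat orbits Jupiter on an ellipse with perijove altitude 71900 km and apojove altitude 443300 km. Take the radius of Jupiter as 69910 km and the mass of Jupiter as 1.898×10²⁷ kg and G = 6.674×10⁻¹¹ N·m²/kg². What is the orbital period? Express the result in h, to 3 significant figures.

T ≈ 29.1 h

μ = GM = 6.674×10⁻¹¹ × 1.898×10²⁷ = 1.267×10¹⁷ m³/s².
r_p = 69910 + 71900 = 141810 km = 1.4181×10⁸ m.
r_a = 69910 + 443300 = 513210 km = 5.1321×10⁸ m.
Semi-major axis a = (r_p + r_a)/2 = (1.4181×10⁵ + 5.1321×10⁵)/2 = 3.2751×10⁵ km = 3.275×10⁸ m.
By Kepler's third law T = 2π√(a³/μ) = 2π × 1.665×10⁴ = 1.046×10⁵ s.
= 29.07 h.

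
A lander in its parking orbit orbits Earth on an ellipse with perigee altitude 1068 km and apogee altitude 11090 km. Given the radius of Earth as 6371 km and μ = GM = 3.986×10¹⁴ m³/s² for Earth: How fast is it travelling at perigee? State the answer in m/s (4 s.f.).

r_p = 6371 + 1068 = 7439.0 km = 7.4390×10⁶ m.
r_a = 6371 + 11090 = 17461 km = 1.7461×10⁷ m.
Semi-major axis a = (r_p + r_a)/2 = 12450 km = 1.245×10⁷ m.
Vis-viva: v² = μ(2/r − 1/a) = 3.986×10¹⁴ × (2.689×10⁻⁷ − 8.032×10⁻⁸) = 7.515×10⁷ m²/s².
v = 8669 m/s.

v ≈ 8669 m/s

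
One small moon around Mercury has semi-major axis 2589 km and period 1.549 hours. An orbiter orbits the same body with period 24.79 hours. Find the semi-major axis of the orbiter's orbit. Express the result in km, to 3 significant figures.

a₂ ≈ 16400 km

Kepler's third law: a³ ∝ T², so a₂ = a₁ (T₂/T₁)^(2/3).
T₂/T₁ = 16.00, (T₂/T₁)^(2/3) = 6.351.
a₂ = 2589 × 6.351 = 16440 km.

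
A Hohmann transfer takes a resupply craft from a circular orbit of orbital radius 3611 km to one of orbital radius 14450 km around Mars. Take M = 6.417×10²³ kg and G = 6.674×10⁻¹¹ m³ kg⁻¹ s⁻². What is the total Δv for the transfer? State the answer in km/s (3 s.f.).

μ = GM = 6.674×10⁻¹¹ × 6.417×10²³ = 4.283×10¹³ m³/s².
r₁ = 3611 km = 3.611×10⁶ m.
r₂ = 14450 km = 1.445×10⁷ m.
Transfer ellipse a_t = (r₁ + r₂)/2 = 9.030×10⁶ m.
At r₁: circular v_c1 = √(μ/r₁) = 3444 m/s; transfer-periapsis v_p = √[μ(2/r₁ − 1/a_t)] = 4356 m/s.
Δv₁ = v_p − v_c1 = 912.5 m/s.
At r₂: circular v_c2 = √(μ/r₂) = 1722 m/s; transfer-apoapsis v_a = √[μ(2/r₂ − 1/a_t)] = 1089 m/s.
Δv₂ = v_c2 − v_a = 632.9 m/s.
Total Δv = Δv₁ + Δv₂ = 1545 m/s = 1.545 km/s.

Δv_total ≈ 1.55 km/s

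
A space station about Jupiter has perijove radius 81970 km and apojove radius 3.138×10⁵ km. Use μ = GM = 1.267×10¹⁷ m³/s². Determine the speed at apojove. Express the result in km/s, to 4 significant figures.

Semi-major axis a = (r_p + r_a)/2 = 1.9788×10⁵ km = 1.979×10⁸ m.
Vis-viva: v² = μ(2/r − 1/a) = 1.267×10¹⁷ × (6.373×10⁻⁹ − 5.053×10⁻⁹) = 1.672×10⁸ m²/s².
v = 12930 m/s = 12.93 km/s.

v ≈ 12.93 km/s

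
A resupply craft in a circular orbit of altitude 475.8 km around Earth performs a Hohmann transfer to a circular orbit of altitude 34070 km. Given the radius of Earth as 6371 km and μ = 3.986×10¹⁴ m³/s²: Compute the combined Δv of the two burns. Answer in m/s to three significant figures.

Δv_total ≈ 3800 m/s

r₁ = 6371 + 475.8 = 6846.8 km = 6.8468×10⁶ m.
r₂ = 6371 + 34070 = 40441 km = 4.0441×10⁷ m.
Transfer ellipse a_t = (r₁ + r₂)/2 = 2.364×10⁷ m.
At r₁: circular v_c1 = √(μ/r₁) = 7630 m/s; transfer-perigee v_p = √[μ(2/r₁ − 1/a_t)] = 9979 m/s.
Δv₁ = v_p − v_c1 = 2349 m/s.
At r₂: circular v_c2 = √(μ/r₂) = 3139 m/s; transfer-apogee v_a = √[μ(2/r₂ − 1/a_t)] = 1689 m/s.
Δv₂ = v_c2 − v_a = 1450 m/s.
Total Δv = Δv₁ + Δv₂ = 3799 m/s.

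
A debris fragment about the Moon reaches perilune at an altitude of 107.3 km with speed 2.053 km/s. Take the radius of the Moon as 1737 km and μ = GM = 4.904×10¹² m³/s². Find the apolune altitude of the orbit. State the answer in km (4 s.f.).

r_p = 1737 + 107.3 = 1844.3 km = 1.844×10⁶ m.
Specific energy ε = v²/2 − μ/r = -5.516×10⁵ J/kg, so a = −μ/(2ε) = 4.445×10⁶ m.
The apsides satisfy r_p + r_a = 2a, so the apolune radius is 2a − r_p = 7.046×10⁶ m = 7046.2 km.
Apolune altitude = 7046.2 − 1737 = 5309.2 km.

apolune altitude ≈ 5309 km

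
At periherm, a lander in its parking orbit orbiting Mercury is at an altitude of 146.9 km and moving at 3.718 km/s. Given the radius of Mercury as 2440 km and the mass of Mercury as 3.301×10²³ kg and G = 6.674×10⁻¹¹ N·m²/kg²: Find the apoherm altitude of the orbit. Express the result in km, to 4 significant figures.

apoherm altitude ≈ 8703 km

μ = GM = 6.674×10⁻¹¹ × 3.301×10²³ = 2.203×10¹³ m³/s².
r_p = 2440 + 146.9 = 2586.9 km = 2.587×10⁶ m.
Specific energy ε = v²/2 − μ/r = -1.605×10⁶ J/kg, so a = −μ/(2ε) = 6.865×10⁶ m.
The apsides satisfy r_p + r_a = 2a, so the apoherm radius is 2a − r_p = 1.114×10⁷ m = 11143 km.
Apoherm altitude = 11143 − 2440 = 8703.3 km.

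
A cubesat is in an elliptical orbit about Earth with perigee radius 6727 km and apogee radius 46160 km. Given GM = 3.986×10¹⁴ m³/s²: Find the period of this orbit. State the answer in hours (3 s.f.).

T ≈ 11.9 hours

Semi-major axis a = (r_p + r_a)/2 = (6727.0 + 46160)/2 = 26444 km = 2.644×10⁷ m.
By Kepler's third law T = 2π√(a³/μ) = 2π × 6.811×10³ = 4.279×10⁴ s.
= 11.89 hours.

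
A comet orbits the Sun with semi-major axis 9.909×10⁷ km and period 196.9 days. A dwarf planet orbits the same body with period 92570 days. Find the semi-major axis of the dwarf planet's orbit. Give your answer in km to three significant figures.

Kepler's third law: a³ ∝ T², so a₂ = a₁ (T₂/T₁)^(2/3).
T₂/T₁ = 470.1, (T₂/T₁)^(2/3) = 60.46.
a₂ = 9.909×10⁷ × 60.46 = 5.991×10⁹ km.

a₂ ≈ 5.99×10⁹ km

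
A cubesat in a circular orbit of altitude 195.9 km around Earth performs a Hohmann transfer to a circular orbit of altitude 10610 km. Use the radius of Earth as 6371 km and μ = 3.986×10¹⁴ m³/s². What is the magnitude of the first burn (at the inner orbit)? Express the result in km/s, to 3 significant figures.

Δv ≈ 1.57 km/s

r₁ = 6371 + 195.9 = 6566.9 km = 6.5669×10⁶ m.
r₂ = 6371 + 10610 = 16981 km = 1.6981×10⁷ m.
Transfer ellipse a_t = (r₁ + r₂)/2 = 1.177×10⁷ m.
At r₁: circular v_c1 = √(μ/r₁) = 7791 m/s; transfer-perigee v_p = √[μ(2/r₁ − 1/a_t)] = 9356 m/s.
Δv₁ = v_p − v_c1 = 1565 m/s.
= 1.565 km/s.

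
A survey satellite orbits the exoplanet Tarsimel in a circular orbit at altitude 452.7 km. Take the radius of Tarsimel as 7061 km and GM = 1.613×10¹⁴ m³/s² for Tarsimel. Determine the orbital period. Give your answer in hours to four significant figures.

r = 7061 + 452.7 = 7513.7 km = 7.5137×10⁶ m.
Kepler's third law: T = 2π√(r³/μ) = 2π√((7.514×10⁶)³ / 1.613×10¹⁴).
r³/μ = 2.630×10⁶ s², so T = 2π × 1.622×10³ = 1.019×10⁴ s.
Converting: 1.019×10⁴ s ÷ 3600 = 2.830 hours.

T ≈ 2.830 hours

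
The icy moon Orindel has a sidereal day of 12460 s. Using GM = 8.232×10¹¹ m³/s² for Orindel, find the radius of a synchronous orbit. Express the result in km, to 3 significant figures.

A synchronous orbit has period T, so by Kepler's third law a = (μT²/4π²)^(1/3).
μT²/4π² = 8.232×10¹¹ × (1.246×10⁴)² / 39.48 = 3.237×10¹⁸ m³.
a = 1.479×10⁶ m = 1479.3 km.

r_sync ≈ 1480 km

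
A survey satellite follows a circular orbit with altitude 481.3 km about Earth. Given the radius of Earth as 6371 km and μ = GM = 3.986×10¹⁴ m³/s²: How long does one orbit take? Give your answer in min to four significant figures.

r = 6371 + 481.3 = 6852.3 km = 6.8523×10⁶ m.
Kepler's third law: T = 2π√(r³/μ) = 2π√((6.852×10⁶)³ / 3.986×10¹⁴).
r³/μ = 8.072×10⁵ s², so T = 2π × 8.984×10² = 5.645×10³ s.
Converting: 5.645×10³ s ÷ 60.00 = 94.08 min.

T ≈ 94.08 min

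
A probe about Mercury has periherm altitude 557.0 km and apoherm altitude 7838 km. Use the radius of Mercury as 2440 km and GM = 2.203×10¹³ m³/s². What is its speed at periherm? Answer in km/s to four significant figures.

r_p = 2440 + 557.0 = 2997.0 km = 2.9970×10⁶ m.
r_a = 2440 + 7838 = 10278 km = 1.0278×10⁷ m.
Semi-major axis a = (r_p + r_a)/2 = 6637.5 km = 6.638×10⁶ m.
Vis-viva: v² = μ(2/r − 1/a) = 2.203×10¹³ × (6.673×10⁻⁷ − 1.507×10⁻⁷) = 1.138×10⁷ m²/s².
v = 3374 m/s = 3.374 km/s.

v ≈ 3.374 km/s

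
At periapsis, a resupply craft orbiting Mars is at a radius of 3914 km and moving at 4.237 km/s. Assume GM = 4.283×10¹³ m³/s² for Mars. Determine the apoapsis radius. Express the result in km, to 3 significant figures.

r_p = 3.914×10⁶ m.
Specific energy ε = v²/2 − μ/r = -1.967×10⁶ J/kg, so a = −μ/(2ε) = 1.089×10⁷ m.
The apsides satisfy r_p + r_a = 2a, so the apoapsis radius is 2a − r_p = 1.786×10⁷ m = 17864 km.

apoapsis radius ≈ 17900 km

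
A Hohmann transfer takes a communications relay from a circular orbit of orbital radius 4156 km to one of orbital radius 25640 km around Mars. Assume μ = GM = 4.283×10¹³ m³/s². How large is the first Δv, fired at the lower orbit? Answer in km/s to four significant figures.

Δv ≈ 1.001 km/s

r₁ = 4156 km = 4.156×10⁶ m.
r₂ = 25640 km = 2.564×10⁷ m.
Transfer ellipse a_t = (r₁ + r₂)/2 = 1.490×10⁷ m.
At r₁: circular v_c1 = √(μ/r₁) = 3210 m/s; transfer-periapsis v_p = √[μ(2/r₁ − 1/a_t)] = 4211 m/s.
Δv₁ = v_p − v_c1 = 1001 m/s.
= 1.001 km/s.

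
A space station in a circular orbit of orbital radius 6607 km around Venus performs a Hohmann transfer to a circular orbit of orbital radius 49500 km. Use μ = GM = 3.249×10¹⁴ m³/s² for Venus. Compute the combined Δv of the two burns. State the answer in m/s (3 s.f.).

r₁ = 6607 km = 6.607×10⁶ m.
r₂ = 49500 km = 4.950×10⁷ m.
Transfer ellipse a_t = (r₁ + r₂)/2 = 2.805×10⁷ m.
At r₁: circular v_c1 = √(μ/r₁) = 7012 m/s; transfer-periapsis v_p = √[μ(2/r₁ − 1/a_t)] = 9315 m/s.
Δv₁ = v_p − v_c1 = 2302 m/s.
At r₂: circular v_c2 = √(μ/r₂) = 2562 m/s; transfer-apoapsis v_a = √[μ(2/r₂ − 1/a_t)] = 1243 m/s.
Δv₂ = v_c2 − v_a = 1319 m/s.
Total Δv = Δv₁ + Δv₂ = 3621 m/s.

Δv_total ≈ 3620 m/s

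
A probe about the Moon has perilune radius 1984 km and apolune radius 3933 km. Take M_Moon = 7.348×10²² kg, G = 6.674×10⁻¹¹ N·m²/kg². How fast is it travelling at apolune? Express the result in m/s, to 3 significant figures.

μ = GM = 6.674×10⁻¹¹ × 7.348×10²² = 4.904×10¹² m³/s².
Semi-major axis a = (r_p + r_a)/2 = 2958.5 km = 2.958×10⁶ m.
Vis-viva: v² = μ(2/r − 1/a) = 4.904×10¹² × (5.085×10⁻⁷ − 3.380×10⁻⁷) = 8.362×10⁵ m²/s².
v = 914.4 m/s.

v ≈ 914 m/s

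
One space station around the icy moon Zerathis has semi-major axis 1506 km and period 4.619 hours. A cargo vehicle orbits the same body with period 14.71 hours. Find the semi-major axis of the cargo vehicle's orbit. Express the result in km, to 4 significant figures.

Kepler's third law: a³ ∝ T², so a₂ = a₁ (T₂/T₁)^(2/3).
T₂/T₁ = 3.185, (T₂/T₁)^(2/3) = 2.165.
a₂ = 1506 × 2.165 = 3260 km.

a₂ ≈ 3260 km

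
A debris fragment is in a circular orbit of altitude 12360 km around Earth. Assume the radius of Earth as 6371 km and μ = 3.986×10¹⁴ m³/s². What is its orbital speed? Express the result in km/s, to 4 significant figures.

r = 6371 + 12360 = 18731 km = 1.8731×10⁷ m.
For a circular orbit v = √(μ/r) = √(3.986×10¹⁴ / 1.873×10⁷) = √(2.128×10⁷) = 4613 m/s.
That is 4.613 km/s.

v ≈ 4.613 km/s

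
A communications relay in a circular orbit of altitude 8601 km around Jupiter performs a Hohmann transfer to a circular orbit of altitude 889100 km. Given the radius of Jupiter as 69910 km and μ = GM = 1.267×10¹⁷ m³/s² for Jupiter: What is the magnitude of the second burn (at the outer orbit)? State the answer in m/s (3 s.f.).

Δv ≈ 7020 m/s

r₁ = 69910 + 8601 = 78511 km = 7.8511×10⁷ m.
r₂ = 69910 + 889100 = 959010 km = 9.5901×10⁸ m.
Transfer ellipse a_t = (r₁ + r₂)/2 = 5.188×10⁸ m.
At r₁: circular v_c1 = √(μ/r₁) = 40170 m/s; transfer-perijove v_p = √[μ(2/r₁ − 1/a_t)] = 54620 m/s.
At r₂: circular v_c2 = √(μ/r₂) = 11490 m/s; transfer-apojove v_a = √[μ(2/r₂ − 1/a_t)] = 4472 m/s.
Δv₂ = v_c2 − v_a = 7023 m/s.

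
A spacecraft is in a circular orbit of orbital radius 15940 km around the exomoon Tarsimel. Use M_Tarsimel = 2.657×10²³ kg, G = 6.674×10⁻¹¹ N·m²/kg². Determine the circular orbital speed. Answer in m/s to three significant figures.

v ≈ 1050 m/s

μ = GM = 6.674×10⁻¹¹ × 2.657×10²³ = 1.773×10¹³ m³/s².
r = 15940 km = 1.594×10⁷ m.
For a circular orbit v = √(μ/r) = √(1.773×10¹³ / 1.594×10⁷) = √(1.112×10⁶) = 1055 m/s.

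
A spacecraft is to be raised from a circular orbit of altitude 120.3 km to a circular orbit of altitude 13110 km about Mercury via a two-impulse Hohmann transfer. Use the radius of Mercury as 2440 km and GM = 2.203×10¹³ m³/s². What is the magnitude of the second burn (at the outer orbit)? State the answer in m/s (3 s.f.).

Δv ≈ 557 m/s

r₁ = 2440 + 120.3 = 2560.3 km = 2.5603×10⁶ m.
r₂ = 2440 + 13110 = 15550 km = 1.5550×10⁷ m.
Transfer ellipse a_t = (r₁ + r₂)/2 = 9.055×10⁶ m.
At r₁: circular v_c1 = √(μ/r₁) = 2933 m/s; transfer-periherm v_p = √[μ(2/r₁ − 1/a_t)] = 3844 m/s.
At r₂: circular v_c2 = √(μ/r₂) = 1190 m/s; transfer-apoherm v_a = √[μ(2/r₂ − 1/a_t)] = 632.9 m/s.
Δv₂ = v_c2 − v_a = 557.4 m/s.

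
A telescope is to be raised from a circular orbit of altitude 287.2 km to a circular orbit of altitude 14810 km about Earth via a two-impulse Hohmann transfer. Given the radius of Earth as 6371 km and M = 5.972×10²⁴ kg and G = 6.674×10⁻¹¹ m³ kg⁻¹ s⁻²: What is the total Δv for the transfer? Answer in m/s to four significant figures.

μ = GM = 6.674×10⁻¹¹ × 5.972×10²⁴ = 3.986×10¹⁴ m³/s².
r₁ = 6371 + 287.2 = 6658.2 km = 6.6582×10⁶ m.
r₂ = 6371 + 14810 = 21181 km = 2.1181×10⁷ m.
Transfer ellipse a_t = (r₁ + r₂)/2 = 1.392×10⁷ m.
At r₁: circular v_c1 = √(μ/r₁) = 7737 m/s; transfer-perigee v_p = √[μ(2/r₁ − 1/a_t)] = 9544 m/s.
Δv₁ = v_p − v_c1 = 1807 m/s.
At r₂: circular v_c2 = √(μ/r₂) = 4338 m/s; transfer-apogee v_a = √[μ(2/r₂ − 1/a_t)] = 3000 m/s.
Δv₂ = v_c2 − v_a = 1338 m/s.
Total Δv = Δv₁ + Δv₂ = 3145 m/s.

Δv_total ≈ 3145 m/s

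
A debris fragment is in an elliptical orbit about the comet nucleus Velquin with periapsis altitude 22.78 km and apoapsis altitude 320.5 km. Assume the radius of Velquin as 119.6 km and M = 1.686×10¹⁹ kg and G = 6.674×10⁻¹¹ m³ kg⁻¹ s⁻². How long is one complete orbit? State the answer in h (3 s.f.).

T ≈ 8.18 h

μ = GM = 6.674×10⁻¹¹ × 1.686×10¹⁹ = 1.125×10⁹ m³/s².
r_p = 119.6 + 22.78 = 142.38 km = 1.4238×10⁵ m.
r_a = 119.6 + 320.5 = 440.10 km = 4.4010×10⁵ m.
Semi-major axis a = (r_p + r_a)/2 = (142.38 + 440.10)/2 = 291.24 km = 2.912×10⁵ m.
By Kepler's third law T = 2π√(a³/μ) = 2π × 4.685×10³ = 2.944×10⁴ s.
= 8.178 h.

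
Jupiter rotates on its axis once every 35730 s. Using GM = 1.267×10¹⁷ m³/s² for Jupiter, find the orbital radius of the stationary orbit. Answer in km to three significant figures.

r_sync ≈ 1.60×10⁵ km

A synchronous orbit has period T, so by Kepler's third law a = (μT²/4π²)^(1/3).
μT²/4π² = 1.267×10¹⁷ × (3.573×10⁴)² / 39.48 = 4.097×10²⁴ m³.
a = 1.600×10⁸ m = 1.6002×10⁵ km.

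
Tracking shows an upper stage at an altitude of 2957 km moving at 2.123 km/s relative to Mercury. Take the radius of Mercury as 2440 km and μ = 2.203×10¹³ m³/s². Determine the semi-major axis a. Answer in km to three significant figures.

a ≈ 6020 km

r = 2440 + 2957 = 5397.0 km = 5.397×10⁶ m.
Specific orbital energy ε = v²/2 − μ/r = (2123)²/2 − 2.203×10¹³/5.397×10⁶ = -1.828×10⁶ J/kg.
Since ε = −μ/(2a), a = −μ/(2ε) = 6.025×10⁶ m = 6024.6 km.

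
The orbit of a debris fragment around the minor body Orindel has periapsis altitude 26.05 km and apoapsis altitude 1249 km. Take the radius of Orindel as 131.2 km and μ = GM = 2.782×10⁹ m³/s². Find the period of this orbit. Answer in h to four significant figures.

r_p = 131.2 + 26.05 = 157.25 km = 1.5725×10⁵ m.
r_a = 131.2 + 1249 = 1380.2 km = 1.3802×10⁶ m.
Semi-major axis a = (r_p + r_a)/2 = (157.25 + 1380.2)/2 = 768.73 km = 7.687×10⁵ m.
By Kepler's third law T = 2π√(a³/μ) = 2π × 1.278×10⁴ = 8.029×10⁴ s.
= 22.30 h.

T ≈ 22.30 h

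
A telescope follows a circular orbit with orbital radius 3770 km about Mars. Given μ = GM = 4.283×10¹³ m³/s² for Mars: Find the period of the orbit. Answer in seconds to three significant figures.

r = 3770 km = 3.770×10⁶ m.
Kepler's third law: T = 2π√(r³/μ) = 2π√((3.770×10⁶)³ / 4.283×10¹³).
r³/μ = 1.251×10⁶ s², so T = 2π × 1.119×10³ = 7.028×10³ s.

T ≈ 7030 seconds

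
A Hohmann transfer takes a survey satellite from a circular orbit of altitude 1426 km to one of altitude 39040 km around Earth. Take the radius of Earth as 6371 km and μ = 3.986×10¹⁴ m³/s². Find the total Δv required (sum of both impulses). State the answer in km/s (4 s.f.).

Δv_total ≈ 3.550 km/s

r₁ = 6371 + 1426 = 7797.0 km = 7.7970×10⁶ m.
r₂ = 6371 + 39040 = 45411 km = 4.5411×10⁷ m.
Transfer ellipse a_t = (r₁ + r₂)/2 = 2.660×10⁷ m.
At r₁: circular v_c1 = √(μ/r₁) = 7150 m/s; transfer-perigee v_p = √[μ(2/r₁ − 1/a_t)] = 9341 m/s.
Δv₁ = v_p − v_c1 = 2191 m/s.
At r₂: circular v_c2 = √(μ/r₂) = 2963 m/s; transfer-apogee v_a = √[μ(2/r₂ − 1/a_t)] = 1604 m/s.
Δv₂ = v_c2 − v_a = 1359 m/s.
Total Δv = Δv₁ + Δv₂ = 3550 m/s = 3.550 km/s.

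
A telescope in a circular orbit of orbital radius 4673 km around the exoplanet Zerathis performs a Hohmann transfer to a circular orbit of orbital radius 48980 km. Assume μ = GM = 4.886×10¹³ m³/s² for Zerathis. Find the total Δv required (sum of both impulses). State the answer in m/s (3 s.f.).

r₁ = 4673 km = 4.673×10⁶ m.
r₂ = 48980 km = 4.898×10⁷ m.
Transfer ellipse a_t = (r₁ + r₂)/2 = 2.683×10⁷ m.
At r₁: circular v_c1 = √(μ/r₁) = 3234 m/s; transfer-periapsis v_p = √[μ(2/r₁ − 1/a_t)] = 4369 m/s.
Δv₁ = v_p − v_c1 = 1136 m/s.
At r₂: circular v_c2 = √(μ/r₂) = 998.8 m/s; transfer-apoapsis v_a = √[μ(2/r₂ − 1/a_t)] = 416.9 m/s.
Δv₂ = v_c2 − v_a = 581.9 m/s.
Total Δv = Δv₁ + Δv₂ = 1718 m/s.

Δv_total ≈ 1720 m/s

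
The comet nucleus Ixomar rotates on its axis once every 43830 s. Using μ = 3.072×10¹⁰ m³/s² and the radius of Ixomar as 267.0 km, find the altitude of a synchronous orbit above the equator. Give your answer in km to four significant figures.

h_sync ≈ 876.4 km

A synchronous orbit has period T, so by Kepler's third law a = (μT²/4π²)^(1/3).
μT²/4π² = 3.072×10¹⁰ × (4.383×10⁴)² / 39.48 = 1.495×10¹⁸ m³.
a = 1.143×10⁶ m = 1143.4 km.
Altitude h = a − R = 1143.4 − 267.0 = 876.41 km.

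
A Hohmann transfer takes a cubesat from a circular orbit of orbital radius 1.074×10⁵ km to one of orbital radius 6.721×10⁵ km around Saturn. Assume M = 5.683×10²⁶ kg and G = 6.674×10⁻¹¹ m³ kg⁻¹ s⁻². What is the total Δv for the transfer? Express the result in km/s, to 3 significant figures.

Δv_total ≈ 9.45 km/s

μ = GM = 6.674×10⁻¹¹ × 5.683×10²⁶ = 3.793×10¹⁶ m³/s².
r₁ = 1.074×10⁵ km = 1.074×10⁸ m.
r₂ = 6.721×10⁵ km = 6.721×10⁸ m.
Transfer ellipse a_t = (r₁ + r₂)/2 = 3.898×10⁸ m.
At r₁: circular v_c1 = √(μ/r₁) = 18790 m/s; transfer-perikrone v_p = √[μ(2/r₁ − 1/a_t)] = 24680 m/s.
Δv₁ = v_p − v_c1 = 5885 m/s.
At r₂: circular v_c2 = √(μ/r₂) = 7512 m/s; transfer-apokrone v_a = √[μ(2/r₂ − 1/a_t)] = 3943 m/s.
Δv₂ = v_c2 − v_a = 3569 m/s.
Total Δv = Δv₁ + Δv₂ = 9454 m/s = 9.454 km/s.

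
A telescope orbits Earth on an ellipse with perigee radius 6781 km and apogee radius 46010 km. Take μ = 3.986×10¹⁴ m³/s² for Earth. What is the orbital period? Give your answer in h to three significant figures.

Semi-major axis a = (r_p + r_a)/2 = (6781.0 + 46010)/2 = 26396 km = 2.640×10⁷ m.
By Kepler's third law T = 2π√(a³/μ) = 2π × 6.792×10³ = 4.268×10⁴ s.
= 11.86 h.

T ≈ 11.9 h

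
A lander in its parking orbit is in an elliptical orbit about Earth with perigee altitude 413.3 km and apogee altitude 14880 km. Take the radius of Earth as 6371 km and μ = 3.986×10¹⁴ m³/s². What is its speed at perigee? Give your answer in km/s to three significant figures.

r_p = 6371 + 413.3 = 6784.3 km = 6.7843×10⁶ m.
r_a = 6371 + 14880 = 21251 km = 2.1251×10⁷ m.
Semi-major axis a = (r_p + r_a)/2 = 14018 km = 1.402×10⁷ m.
Vis-viva: v² = μ(2/r − 1/a) = 3.986×10¹⁴ × (2.948×10⁻⁷ − 7.134×10⁻⁸) = 8.907×10⁷ m²/s².
v = 9438 m/s = 9.438 km/s.

v ≈ 9.44 km/s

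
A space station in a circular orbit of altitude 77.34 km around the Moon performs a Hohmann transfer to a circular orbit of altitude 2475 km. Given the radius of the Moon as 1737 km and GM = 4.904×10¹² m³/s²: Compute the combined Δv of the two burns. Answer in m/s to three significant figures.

r₁ = 1737 + 77.34 = 1814.3 km = 1.8143×10⁶ m.
r₂ = 1737 + 2475 = 4212.0 km = 4.2120×10⁶ m.
Transfer ellipse a_t = (r₁ + r₂)/2 = 3.013×10⁶ m.
At r₁: circular v_c1 = √(μ/r₁) = 1644 m/s; transfer-perilune v_p = √[μ(2/r₁ − 1/a_t)] = 1944 m/s.
Δv₁ = v_p − v_c1 = 299.7 m/s.
At r₂: circular v_c2 = √(μ/r₂) = 1079 m/s; transfer-apolune v_a = √[μ(2/r₂ − 1/a_t)] = 837.3 m/s.
Δv₂ = v_c2 − v_a = 241.7 m/s.
Total Δv = Δv₁ + Δv₂ = 541.5 m/s.

Δv_total ≈ 541 m/s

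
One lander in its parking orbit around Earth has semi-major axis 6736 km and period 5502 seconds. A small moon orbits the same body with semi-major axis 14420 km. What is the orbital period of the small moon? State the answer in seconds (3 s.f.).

T₂ ≈ 17200 seconds

Kepler's third law: T² ∝ a³, so T₂ = T₁ (a₂/a₁)^(3/2).
a₂/a₁ = 2.141, (a₂/a₁)^(3/2) = 3.132.
T₂ = 5502 × 3.132 = 17230 seconds.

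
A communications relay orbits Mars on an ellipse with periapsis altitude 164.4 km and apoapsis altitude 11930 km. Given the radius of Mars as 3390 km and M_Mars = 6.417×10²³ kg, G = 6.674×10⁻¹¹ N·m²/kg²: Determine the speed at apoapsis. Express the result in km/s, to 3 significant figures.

v ≈ 1.03 km/s

μ = GM = 6.674×10⁻¹¹ × 6.417×10²³ = 4.283×10¹³ m³/s².
r_p = 3390 + 164.4 = 3554.4 km = 3.5544×10⁶ m.
r_a = 3390 + 11930 = 15320 km = 1.5320×10⁷ m.
Semi-major axis a = (r_p + r_a)/2 = 9437.2 km = 9.437×10⁶ m.
Vis-viva: v² = μ(2/r − 1/a) = 4.283×10¹³ × (1.305×10⁻⁷ − 1.060×10⁻⁷) = 1.053×10⁶ m²/s².
v = 1026 m/s = 1.026 km/s.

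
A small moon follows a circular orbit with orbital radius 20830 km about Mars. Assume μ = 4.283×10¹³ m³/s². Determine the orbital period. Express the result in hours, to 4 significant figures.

T ≈ 25.35 hours

r = 20830 km = 2.083×10⁷ m.
Kepler's third law: T = 2π√(r³/μ) = 2π√((2.083×10⁷)³ / 4.283×10¹³).
r³/μ = 2.110×10⁸ s², so T = 2π × 1.453×10⁴ = 9.127×10⁴ s.
Converting: 9.127×10⁴ s ÷ 3600 = 25.35 hours.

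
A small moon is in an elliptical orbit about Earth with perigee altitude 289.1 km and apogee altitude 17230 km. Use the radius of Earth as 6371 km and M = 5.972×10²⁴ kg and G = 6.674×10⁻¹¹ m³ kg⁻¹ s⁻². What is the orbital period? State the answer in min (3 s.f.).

T ≈ 309 min

μ = GM = 6.674×10⁻¹¹ × 5.972×10²⁴ = 3.986×10¹⁴ m³/s².
r_p = 6371 + 289.1 = 6660.1 km = 6.6601×10⁶ m.
r_a = 6371 + 17230 = 23601 km = 2.3601×10⁷ m.
Semi-major axis a = (r_p + r_a)/2 = (6660.1 + 23601)/2 = 15131 km = 1.513×10⁷ m.
By Kepler's third law T = 2π√(a³/μ) = 2π × 2.948×10³ = 1.852×10⁴ s.
= 308.7 min.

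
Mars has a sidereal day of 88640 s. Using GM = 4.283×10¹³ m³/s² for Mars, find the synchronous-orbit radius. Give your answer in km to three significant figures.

A synchronous orbit has period T, so by Kepler's third law a = (μT²/4π²)^(1/3).
μT²/4π² = 4.283×10¹³ × (8.864×10⁴)² / 39.48 = 8.524×10²¹ m³.
a = 2.043×10⁷ m = 20428 km.

r_sync ≈ 20400 km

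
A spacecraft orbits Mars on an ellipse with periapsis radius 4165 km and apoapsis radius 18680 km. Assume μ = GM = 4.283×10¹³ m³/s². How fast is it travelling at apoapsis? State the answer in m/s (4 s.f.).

v ≈ 914.4 m/s

Semi-major axis a = (r_p + r_a)/2 = 11422 km = 1.142×10⁷ m.
Vis-viva: v² = μ(2/r − 1/a) = 4.283×10¹³ × (1.071×10⁻⁷ − 8.755×10⁻⁸) = 8.360×10⁵ m²/s².
v = 914.4 m/s.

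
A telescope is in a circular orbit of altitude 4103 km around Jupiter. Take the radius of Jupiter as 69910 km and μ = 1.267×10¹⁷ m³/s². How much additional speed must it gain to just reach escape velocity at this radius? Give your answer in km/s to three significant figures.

r = 69910 + 4103 = 74013 km = 7.4013×10⁷ m.
Circular speed v_c = √(μ/r) = 41370 m/s.
Escape speed v_esc = √(2μ/r) = √2 × v_c = 58510 m/s.
Δv = v_esc − v_c = 17140 m/s = 17.14 km/s.

Δv ≈ 17.1 km/s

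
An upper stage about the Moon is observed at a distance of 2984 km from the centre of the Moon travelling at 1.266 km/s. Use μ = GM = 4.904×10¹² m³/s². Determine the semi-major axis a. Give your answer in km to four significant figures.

a ≈ 2912 km

r = 2.984×10⁶ m.
Vis-viva rearranged: 1/a = 2/r − v²/μ = 6.702×10⁻⁷ − 3.268×10⁻⁷ = 3.434×10⁻⁷ m⁻¹.
a = 2.912×10⁶ m = 2911.9 km.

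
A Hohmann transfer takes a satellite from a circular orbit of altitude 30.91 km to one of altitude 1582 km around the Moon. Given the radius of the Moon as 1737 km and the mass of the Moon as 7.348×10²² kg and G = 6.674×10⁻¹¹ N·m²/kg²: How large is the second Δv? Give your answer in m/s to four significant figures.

μ = GM = 6.674×10⁻¹¹ × 7.348×10²² = 4.904×10¹² m³/s².
r₁ = 1737 + 30.91 = 1767.9 km = 1.7679×10⁶ m.
r₂ = 1737 + 1582 = 3319.0 km = 3.3190×10⁶ m.
Transfer ellipse a_t = (r₁ + r₂)/2 = 2.543×10⁶ m.
At r₁: circular v_c1 = √(μ/r₁) = 1666 m/s; transfer-perilune v_p = √[μ(2/r₁ − 1/a_t)] = 1903 m/s.
At r₂: circular v_c2 = √(μ/r₂) = 1216 m/s; transfer-apolune v_a = √[μ(2/r₂ − 1/a_t)] = 1013 m/s.
Δv₂ = v_c2 − v_a = 202.1 m/s.

Δv ≈ 202.1 m/s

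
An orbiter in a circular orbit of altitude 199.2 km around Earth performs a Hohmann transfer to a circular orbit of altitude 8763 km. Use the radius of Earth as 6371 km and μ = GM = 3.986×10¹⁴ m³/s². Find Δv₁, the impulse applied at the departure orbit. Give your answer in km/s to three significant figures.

Δv ≈ 1.41 km/s

r₁ = 6371 + 199.2 = 6570.2 km = 6.5702×10⁶ m.
r₂ = 6371 + 8763 = 15134 km = 1.5134×10⁷ m.
Transfer ellipse a_t = (r₁ + r₂)/2 = 1.085×10⁷ m.
At r₁: circular v_c1 = √(μ/r₁) = 7789 m/s; transfer-perigee v_p = √[μ(2/r₁ − 1/a_t)] = 9198 m/s.
Δv₁ = v_p − v_c1 = 1409 m/s.
= 1.409 km/s.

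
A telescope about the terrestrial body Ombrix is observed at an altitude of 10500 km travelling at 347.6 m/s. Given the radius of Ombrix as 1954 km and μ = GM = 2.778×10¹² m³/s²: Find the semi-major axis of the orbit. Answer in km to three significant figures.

a ≈ 8540 km

r = 1954 + 10500 = 12454 km = 1.245×10⁷ m.
Vis-viva rearranged: 1/a = 2/r − v²/μ = 1.606×10⁻⁷ − 4.349×10⁻⁸ = 1.171×10⁻⁷ m⁻¹.
a = 8.540×10⁶ m = 8539.9 km.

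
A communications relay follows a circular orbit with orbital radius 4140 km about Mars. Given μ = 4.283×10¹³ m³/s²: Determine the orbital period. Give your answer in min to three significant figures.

T ≈ 135 min

r = 4140 km = 4.140×10⁶ m.
Kepler's third law: T = 2π√(r³/μ) = 2π√((4.140×10⁶)³ / 4.283×10¹³).
r³/μ = 1.657×10⁶ s², so T = 2π × 1.287×10³ = 8.087×10³ s.
Converting: 8.087×10³ s ÷ 60.00 = 134.8 min.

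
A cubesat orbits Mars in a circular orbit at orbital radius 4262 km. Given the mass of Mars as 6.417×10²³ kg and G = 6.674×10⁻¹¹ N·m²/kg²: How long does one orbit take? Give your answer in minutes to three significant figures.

μ = GM = 6.674×10⁻¹¹ × 6.417×10²³ = 4.283×10¹³ m³/s².
r = 4262 km = 4.262×10⁶ m.
Kepler's third law: T = 2π√(r³/μ) = 2π√((4.262×10⁶)³ / 4.283×10¹³).
r³/μ = 1.808×10⁶ s², so T = 2π × 1.345×10³ = 8.448×10³ s.
Converting: 8.448×10³ s ÷ 60.00 = 140.8 minutes.

T ≈ 141 minutes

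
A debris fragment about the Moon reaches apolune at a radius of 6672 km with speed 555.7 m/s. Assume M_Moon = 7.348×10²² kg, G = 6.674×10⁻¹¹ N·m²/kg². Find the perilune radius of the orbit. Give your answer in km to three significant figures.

μ = GM = 6.674×10⁻¹¹ × 7.348×10²² = 4.904×10¹² m³/s².
r_a = 6.672×10⁶ m.
Specific energy ε = v²/2 − μ/r = -5.806×10⁵ J/kg, so a = −μ/(2ε) = 4.223×10⁶ m.
The apsides satisfy r_p + r_a = 2a, so the perilune radius is 2a − r_a = 1.774×10⁶ m = 1774.3 km.

perilune radius ≈ 1770 km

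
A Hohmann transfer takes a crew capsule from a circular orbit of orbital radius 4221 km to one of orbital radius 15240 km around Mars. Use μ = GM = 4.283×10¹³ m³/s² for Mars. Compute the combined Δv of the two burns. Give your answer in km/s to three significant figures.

r₁ = 4221 km = 4.221×10⁶ m.
r₂ = 15240 km = 1.524×10⁷ m.
Transfer ellipse a_t = (r₁ + r₂)/2 = 9.730×10⁶ m.
At r₁: circular v_c1 = √(μ/r₁) = 3185 m/s; transfer-periapsis v_p = √[μ(2/r₁ − 1/a_t)] = 3986 m/s.
Δv₁ = v_p − v_c1 = 801.1 m/s.
At r₂: circular v_c2 = √(μ/r₂) = 1676 m/s; transfer-apoapsis v_a = √[μ(2/r₂ − 1/a_t)] = 1104 m/s.
Δv₂ = v_c2 − v_a = 572.3 m/s.
Total Δv = Δv₁ + Δv₂ = 1373 m/s = 1.373 km/s.

Δv_total ≈ 1.37 km/s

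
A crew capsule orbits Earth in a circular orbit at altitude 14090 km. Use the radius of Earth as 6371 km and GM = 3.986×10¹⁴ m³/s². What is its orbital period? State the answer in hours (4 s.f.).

T ≈ 8.091 hours

r = 6371 + 14090 = 20461 km = 2.0461×10⁷ m.
Kepler's third law: T = 2π√(r³/μ) = 2π√((2.046×10⁷)³ / 3.986×10¹⁴).
r³/μ = 2.149×10⁷ s², so T = 2π × 4.636×10³ = 2.913×10⁴ s.
Converting: 2.913×10⁴ s ÷ 3600 = 8.091 hours.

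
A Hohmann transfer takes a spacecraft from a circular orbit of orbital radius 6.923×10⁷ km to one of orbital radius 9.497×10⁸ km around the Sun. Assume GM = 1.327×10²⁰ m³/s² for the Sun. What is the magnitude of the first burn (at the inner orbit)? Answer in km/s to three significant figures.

Δv ≈ 16.0 km/s

r₁ = 6.923×10⁷ km = 6.923×10¹⁰ m.
r₂ = 9.497×10⁸ km = 9.497×10¹¹ m.
Transfer ellipse a_t = (r₁ + r₂)/2 = 5.095×10¹¹ m.
At r₁: circular v_c1 = √(μ/r₁) = 43780 m/s; transfer-perihelion v_p = √[μ(2/r₁ − 1/a_t)] = 59780 m/s.
Δv₁ = v_p − v_c1 = 15990 m/s.
= 15.99 km/s.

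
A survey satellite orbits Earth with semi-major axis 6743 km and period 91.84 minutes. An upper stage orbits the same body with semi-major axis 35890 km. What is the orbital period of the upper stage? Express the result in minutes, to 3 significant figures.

Kepler's third law: T² ∝ a³, so T₂ = T₁ (a₂/a₁)^(3/2).
a₂/a₁ = 5.323, (a₂/a₁)^(3/2) = 12.28.
T₂ = 91.84 × 12.28 = 1128 minutes.

T₂ ≈ 1130 minutes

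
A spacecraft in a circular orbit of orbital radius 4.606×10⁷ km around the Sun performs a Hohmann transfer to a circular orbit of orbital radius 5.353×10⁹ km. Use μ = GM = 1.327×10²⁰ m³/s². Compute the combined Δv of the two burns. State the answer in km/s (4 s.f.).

Δv_total ≈ 26.24 km/s

r₁ = 4.606×10⁷ km = 4.606×10¹⁰ m.
r₂ = 5.353×10⁹ km = 5.353×10¹² m.
Transfer ellipse a_t = (r₁ + r₂)/2 = 2.700×10¹² m.
At r₁: circular v_c1 = √(μ/r₁) = 53680 m/s; transfer-perihelion v_p = √[μ(2/r₁ − 1/a_t)] = 75580 m/s.
Δv₁ = v_p − v_c1 = 21910 m/s.
At r₂: circular v_c2 = √(μ/r₂) = 4979 m/s; transfer-aphelion v_a = √[μ(2/r₂ − 1/a_t)] = 650.4 m/s.
Δv₂ = v_c2 − v_a = 4329 m/s.
Total Δv = Δv₁ + Δv₂ = 26240 m/s = 26.24 km/s.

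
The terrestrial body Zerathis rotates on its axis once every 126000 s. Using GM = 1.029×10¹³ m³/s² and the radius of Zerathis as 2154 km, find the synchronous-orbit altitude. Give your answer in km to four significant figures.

A synchronous orbit has period T, so by Kepler's third law a = (μT²/4π²)^(1/3).
μT²/4π² = 1.029×10¹³ × (1.260×10⁵)² / 39.48 = 4.138×10²¹ m³.
a = 1.605×10⁷ m = 16055 km.
Altitude h = a − R = 16055 − 2154 = 13901 km.

h_sync ≈ 13900 km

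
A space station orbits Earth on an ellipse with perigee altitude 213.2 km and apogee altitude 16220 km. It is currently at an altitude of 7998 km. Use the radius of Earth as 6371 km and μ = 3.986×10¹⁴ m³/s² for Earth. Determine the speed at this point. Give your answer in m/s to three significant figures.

r_p = 6371 + 213.2 = 6584.2 km = 6.5842×10⁶ m.
r_a = 6371 + 16220 = 22591 km = 2.2591×10⁷ m.
r = 6371 + 7998 = 14369 km = 1.437×10⁷ m.
Semi-major axis a = (r_p + r_a)/2 = 14588 km = 1.459×10⁷ m.
Vis-viva: v² = μ(2/r − 1/a) = 3.986×10¹⁴ × (1.392×10⁻⁷ − 6.855×10⁻⁸) = 2.816×10⁷ m²/s².
v = 5306 m/s.

v ≈ 5310 m/s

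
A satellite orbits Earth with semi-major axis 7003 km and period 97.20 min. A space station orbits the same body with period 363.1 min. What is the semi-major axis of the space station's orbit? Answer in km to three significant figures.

a₂ ≈ 16900 km

Kepler's third law: a³ ∝ T², so a₂ = a₁ (T₂/T₁)^(2/3).
T₂/T₁ = 3.736, (T₂/T₁)^(2/3) = 2.408.
a₂ = 7003 × 2.408 = 16860 km.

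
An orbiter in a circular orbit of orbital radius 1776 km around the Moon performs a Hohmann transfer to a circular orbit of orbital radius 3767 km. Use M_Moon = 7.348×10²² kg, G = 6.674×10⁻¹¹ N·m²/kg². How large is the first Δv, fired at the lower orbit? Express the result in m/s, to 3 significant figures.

Δv ≈ 276 m/s

μ = GM = 6.674×10⁻¹¹ × 7.348×10²² = 4.904×10¹² m³/s².
r₁ = 1776 km = 1.776×10⁶ m.
r₂ = 3767 km = 3.767×10⁶ m.
Transfer ellipse a_t = (r₁ + r₂)/2 = 2.772×10⁶ m.
At r₁: circular v_c1 = √(μ/r₁) = 1662 m/s; transfer-perilune v_p = √[μ(2/r₁ − 1/a_t)] = 1937 m/s.
Δv₁ = v_p − v_c1 = 275.6 m/s.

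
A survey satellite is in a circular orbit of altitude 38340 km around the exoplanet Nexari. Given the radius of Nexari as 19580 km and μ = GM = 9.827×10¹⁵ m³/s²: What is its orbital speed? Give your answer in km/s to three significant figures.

v ≈ 13.0 km/s

r = 19580 + 38340 = 57920 km = 5.7920×10⁷ m.
For a circular orbit v = √(μ/r) = √(9.827×10¹⁵ / 5.792×10⁷) = √(1.697×10⁸) = 13030 m/s.
That is 13.03 km/s.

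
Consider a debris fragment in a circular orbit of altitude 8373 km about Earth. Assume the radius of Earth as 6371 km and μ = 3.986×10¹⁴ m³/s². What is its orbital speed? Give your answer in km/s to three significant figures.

r = 6371 + 8373 = 14744 km = 1.4744×10⁷ m.
For a circular orbit v = √(μ/r) = √(3.986×10¹⁴ / 1.474×10⁷) = √(2.703×10⁷) = 5199 m/s.
That is 5.199 km/s.

v ≈ 5.20 km/s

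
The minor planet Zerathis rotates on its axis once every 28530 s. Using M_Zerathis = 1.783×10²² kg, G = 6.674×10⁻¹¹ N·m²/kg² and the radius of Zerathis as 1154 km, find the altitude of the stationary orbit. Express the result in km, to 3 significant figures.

μ = GM = 6.674×10⁻¹¹ × 1.783×10²² = 1.190×10¹² m³/s².
A synchronous orbit has period T, so by Kepler's third law a = (μT²/4π²)^(1/3).
μT²/4π² = 1.190×10¹² × (2.853×10⁴)² / 39.48 = 2.453×10¹⁹ m³.
a = 2.906×10⁶ m = 2905.8 km.
Altitude h = a − R = 2905.8 − 1154 = 1751.8 km.

h_sync ≈ 1750 km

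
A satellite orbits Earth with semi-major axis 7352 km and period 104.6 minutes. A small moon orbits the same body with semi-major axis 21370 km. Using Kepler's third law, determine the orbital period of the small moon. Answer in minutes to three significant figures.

T₂ ≈ 518 minutes

Kepler's third law: T² ∝ a³, so T₂ = T₁ (a₂/a₁)^(3/2).
a₂/a₁ = 2.907, (a₂/a₁)^(3/2) = 4.956.
T₂ = 104.6 × 4.956 = 518.4 minutes.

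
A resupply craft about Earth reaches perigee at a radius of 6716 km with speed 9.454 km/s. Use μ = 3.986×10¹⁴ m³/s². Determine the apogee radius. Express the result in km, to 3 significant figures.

r_p = 6.716×10⁶ m.
Specific energy ε = v²/2 − μ/r = -1.466×10⁷ J/kg, so a = −μ/(2ε) = 1.359×10⁷ m.
The apsides satisfy r_p + r_a = 2a, so the apogee radius is 2a − r_p = 2.047×10⁷ m = 20470 km.

apogee radius ≈ 20500 km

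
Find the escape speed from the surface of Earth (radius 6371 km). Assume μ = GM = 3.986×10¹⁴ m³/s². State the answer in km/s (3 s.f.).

v_esc ≈ 11.2 km/s

r = R = 6.371×10⁶ m.
Escape speed v_esc = √(2μ/r) = √(2 × 3.986×10¹⁴ / 6.371×10⁶) = √(1.251×10⁸) = 11190 m/s.
= 11.19 km/s.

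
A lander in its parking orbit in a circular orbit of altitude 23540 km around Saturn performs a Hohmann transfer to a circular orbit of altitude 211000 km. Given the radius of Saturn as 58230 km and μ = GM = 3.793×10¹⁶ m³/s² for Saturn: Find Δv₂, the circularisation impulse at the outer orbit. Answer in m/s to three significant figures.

r₁ = 58230 + 23540 = 81770 km = 8.1770×10⁷ m.
r₂ = 58230 + 211000 = 269230 km = 2.6923×10⁸ m.
Transfer ellipse a_t = (r₁ + r₂)/2 = 1.755×10⁸ m.
At r₁: circular v_c1 = √(μ/r₁) = 21540 m/s; transfer-perikrone v_p = √[μ(2/r₁ − 1/a_t)] = 26680 m/s.
At r₂: circular v_c2 = √(μ/r₂) = 11870 m/s; transfer-apokrone v_a = √[μ(2/r₂ − 1/a_t)] = 8102 m/s.
Δv₂ = v_c2 − v_a = 3768 m/s.

Δv ≈ 3770 m/s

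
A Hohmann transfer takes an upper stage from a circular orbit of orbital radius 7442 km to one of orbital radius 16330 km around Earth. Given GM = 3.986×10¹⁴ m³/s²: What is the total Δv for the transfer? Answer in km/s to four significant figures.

r₁ = 7442 km = 7.442×10⁶ m.
r₂ = 16330 km = 1.633×10⁷ m.
Transfer ellipse a_t = (r₁ + r₂)/2 = 1.189×10⁷ m.
At r₁: circular v_c1 = √(μ/r₁) = 7319 m/s; transfer-perigee v_p = √[μ(2/r₁ − 1/a_t)] = 8578 m/s.
Δv₁ = v_p − v_c1 = 1260 m/s.
At r₂: circular v_c2 = √(μ/r₂) = 4941 m/s; transfer-apogee v_a = √[μ(2/r₂ − 1/a_t)] = 3909 m/s.
Δv₂ = v_c2 − v_a = 1031 m/s.
Total Δv = Δv₁ + Δv₂ = 2291 m/s = 2.291 km/s.

Δv_total ≈ 2.291 km/s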